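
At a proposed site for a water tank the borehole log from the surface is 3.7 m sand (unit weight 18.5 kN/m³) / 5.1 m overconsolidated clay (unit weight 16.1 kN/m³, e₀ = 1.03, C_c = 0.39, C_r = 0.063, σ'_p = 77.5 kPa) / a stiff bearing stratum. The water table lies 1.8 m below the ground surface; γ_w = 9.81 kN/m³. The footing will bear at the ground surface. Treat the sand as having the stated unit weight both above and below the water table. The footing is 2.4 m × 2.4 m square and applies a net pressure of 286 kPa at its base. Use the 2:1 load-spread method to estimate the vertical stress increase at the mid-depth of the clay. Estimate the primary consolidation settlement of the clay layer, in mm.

S_c ≈ 64.6 mm

Mid-depth of clay below the ground surface: z = 3.7 + 5.1/2 = 6.25 m.
Total vertical stress at mid-clay: σ_v = 18.5×3.7 + 16.1×2.55 = 109.5 kPa.
Pore pressure: u = 9.81×(6.25 − 1.8) = 43.655 kPa.
Initial effective stress: σ'_0 = σ_v − u = 109.5 − 43.655 = 65.845 kPa.
Stress increase at mid-clay by the 2:1 spreading method:
Δσ = qBL/((B+z)(L+z)) = 286×2.4×2.4/((2.4+6.25)(2.4+6.25)) = 22.017 kPa
Final effective stress: σ'_f = 65.845 + 22.017 = 87.862 kPa.
σ'_f = 87.862 > σ'_p = 77.5 kPa, so the stress path crosses the preconsolidation pressure — recompression up to σ'_p, then virgin compression beyond:
S_c = H/(1+e₀)·[C_r·log₁₀(σ'_p/σ'_0) + C_c·log₁₀(σ'_f/σ'_p)]
    = 5.1/2.03 × [0.063×log₁₀(77.5/65.845) + 0.39×log₁₀(87.862/77.5)]
    = 2.5123 × [0.0044591 + 0.021255] = 0.0646 m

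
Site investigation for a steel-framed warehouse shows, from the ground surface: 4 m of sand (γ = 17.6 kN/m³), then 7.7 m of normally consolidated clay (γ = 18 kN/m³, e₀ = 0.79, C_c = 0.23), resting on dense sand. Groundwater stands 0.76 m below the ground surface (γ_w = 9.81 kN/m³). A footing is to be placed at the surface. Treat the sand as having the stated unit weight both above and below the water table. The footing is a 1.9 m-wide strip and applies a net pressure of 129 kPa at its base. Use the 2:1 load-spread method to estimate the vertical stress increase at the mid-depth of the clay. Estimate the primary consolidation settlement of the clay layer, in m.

Mid-depth of clay below the ground surface: z = 4 + 7.7/2 = 7.85 m.
Total vertical stress at mid-clay: σ_v = 17.6×4 + 18×3.85 = 139.7 kPa.
Pore pressure: u = 9.81×(7.85 − 0.76) = 69.553 kPa.
Initial effective stress: σ'_0 = σ_v − u = 139.7 − 69.553 = 70.147 kPa.
Stress increase at mid-clay by the 2:1 spreading method:
Δσ = qB/(B+z) = 129×1.9/(1.9+7.85) = 25.138 kPa
Final effective stress: σ'_f = σ'_0 + Δσ = 70.147 + 25.138 = 95.285 kPa.
Normally consolidated clay, so the full stress increment lies on the virgin compression line:
S_c = C_c·H/(1+e₀)·log₁₀(σ'_f/σ'_0) = 0.23×7.7/(1+0.79)×log₁₀(95.285/70.147)
    = 0.98939 × 0.13302 = 0.1316 m

S_c ≈ 0.132 m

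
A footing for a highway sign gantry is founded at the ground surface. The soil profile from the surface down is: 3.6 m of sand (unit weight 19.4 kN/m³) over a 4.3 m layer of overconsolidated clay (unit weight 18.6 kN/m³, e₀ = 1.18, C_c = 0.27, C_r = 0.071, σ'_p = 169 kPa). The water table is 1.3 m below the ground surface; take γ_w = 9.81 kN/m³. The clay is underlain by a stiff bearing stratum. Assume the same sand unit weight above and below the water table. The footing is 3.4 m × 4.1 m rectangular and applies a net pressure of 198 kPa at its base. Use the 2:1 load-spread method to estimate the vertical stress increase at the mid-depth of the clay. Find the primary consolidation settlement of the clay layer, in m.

Mid-depth of clay below the ground surface: z = 3.6 + 4.3/2 = 5.75 m.
Total vertical stress at mid-clay: σ_v = 19.4×3.6 + 18.6×2.15 = 109.83 kPa.
Pore pressure: u = 9.81×(5.75 − 1.3) = 43.655 kPa.
Initial effective stress: σ'_0 = σ_v − u = 109.83 − 43.655 = 66.175 kPa.
Stress increase at mid-clay by the 2:1 spreading method:
Δσ = qBL/((B+z)(L+z)) = 198×3.4×4.1/((3.4+5.75)(4.1+5.75)) = 30.625 kPa
Final effective stress: σ'_f = 66.175 + 30.625 = 96.8 kPa.
σ'_f = 96.8 ≤ σ'_p = 169 kPa, so the clay remains overconsolidated and only the recompression index applies:
S_c = C_r·H/(1+e₀)·log₁₀(σ'_f/σ'_0) = 0.071×4.3/2.18×log₁₀(96.8/66.175)
    = 0.14005 × 0.16518 = 0.02313 m

S_c ≈ 0.0231 m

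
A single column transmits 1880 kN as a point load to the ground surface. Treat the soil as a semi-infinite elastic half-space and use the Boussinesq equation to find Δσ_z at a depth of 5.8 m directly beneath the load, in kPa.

Δσ_z ≈ 26.7 kPa

Boussinesq vertical stress below a point load on an elastic half-space:
Δσ_z = 3P/(2πz²) · [1 + (r/z)²]^(−5/2)
r/z = 0/5.8 = 0; [1+(r/z)²]^(−5/2) = 1.
Δσ_z = 3×1880/(2π×5.8²) × 1 = 26.684 × 1 = 26.68 kPa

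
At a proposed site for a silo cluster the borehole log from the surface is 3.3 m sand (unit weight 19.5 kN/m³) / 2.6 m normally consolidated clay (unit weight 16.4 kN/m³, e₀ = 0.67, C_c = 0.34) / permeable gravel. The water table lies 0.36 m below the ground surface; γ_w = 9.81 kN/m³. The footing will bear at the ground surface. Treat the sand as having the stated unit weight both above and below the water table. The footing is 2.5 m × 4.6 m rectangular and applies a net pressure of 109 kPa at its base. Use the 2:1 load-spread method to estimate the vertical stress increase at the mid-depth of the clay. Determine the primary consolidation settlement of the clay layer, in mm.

Mid-depth of clay below the ground surface: z = 3.3 + 2.6/2 = 4.6 m.
Total vertical stress at mid-clay: σ_v = 19.5×3.3 + 16.4×1.3 = 85.67 kPa.
Pore pressure: u = 9.81×(4.6 − 0.36) = 41.594 kPa.
Initial effective stress: σ'_0 = σ_v − u = 85.67 − 41.594 = 44.076 kPa.
Stress increase at mid-clay by the 2:1 spreading method:
Δσ = qBL/((B+z)(L+z)) = 109×2.5×4.6/((2.5+4.6)(4.6+4.6)) = 19.19 kPa
Final effective stress: σ'_f = σ'_0 + Δσ = 44.076 + 19.19 = 63.266 kPa.
Normally consolidated clay, so the full stress increment lies on the virgin compression line:
S_c = C_c·H/(1+e₀)·log₁₀(σ'_f/σ'_0) = 0.34×2.6/(1+0.67)×log₁₀(63.266/44.076)
    = 0.52934 × 0.15697 = 0.08309 m

S_c ≈ 83.1 mm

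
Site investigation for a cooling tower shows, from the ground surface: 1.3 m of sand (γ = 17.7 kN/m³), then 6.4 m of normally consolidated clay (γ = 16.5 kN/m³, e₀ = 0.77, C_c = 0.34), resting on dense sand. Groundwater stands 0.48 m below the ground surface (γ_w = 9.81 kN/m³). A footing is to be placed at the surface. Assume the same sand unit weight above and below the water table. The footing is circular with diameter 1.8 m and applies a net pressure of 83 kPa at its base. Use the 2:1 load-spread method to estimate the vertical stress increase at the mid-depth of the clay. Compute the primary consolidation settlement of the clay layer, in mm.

Mid-depth of clay below the ground surface: z = 1.3 + 6.4/2 = 4.5 m.
Total vertical stress at mid-clay: σ_v = 17.7×1.3 + 16.5×3.2 = 75.81 kPa.
Pore pressure: u = 9.81×(4.5 − 0.48) = 39.436 kPa.
Initial effective stress: σ'_0 = σ_v − u = 75.81 − 39.436 = 36.374 kPa.
Stress increase at mid-clay by the 2:1 spreading method:
Δσ ≈ qD²/(D+z)² = 83×1.8²/(1.8+4.5)² = 6.7755 kPa
Final effective stress: σ'_f = σ'_0 + Δσ = 36.374 + 6.7755 = 43.15 kPa.
Normally consolidated clay, so the full stress increment lies on the virgin compression line:
S_c = C_c·H/(1+e₀)·log₁₀(σ'_f/σ'_0) = 0.34×6.4/(1+0.77)×log₁₀(43.15/36.374)
    = 1.2294 × 0.07419 = 0.09121 m

S_c ≈ 91.2 mm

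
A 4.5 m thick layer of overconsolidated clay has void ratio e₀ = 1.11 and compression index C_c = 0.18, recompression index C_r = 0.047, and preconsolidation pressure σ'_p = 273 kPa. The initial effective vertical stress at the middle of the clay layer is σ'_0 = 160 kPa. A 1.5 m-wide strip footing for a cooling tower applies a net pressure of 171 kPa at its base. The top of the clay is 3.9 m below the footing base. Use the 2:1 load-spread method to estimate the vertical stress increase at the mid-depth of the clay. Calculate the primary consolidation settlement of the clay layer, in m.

S_c ≈ 0.00828 m

Mid-depth of clay below the footing base: z = 3.9 + 4.5/2 = 6.15 m.
Stress increase at mid-clay by the 2:1 spreading method:
Δσ = qB/(B+z) = 171×1.5/(1.5+6.15) = 33.529 kPa
Final effective stress: σ'_f = 160 + 33.529 = 193.53 kPa.
σ'_f = 193.53 ≤ σ'_p = 273 kPa, so the clay remains overconsolidated and only the recompression index applies:
S_c = C_r·H/(1+e₀)·log₁₀(σ'_f/σ'_0) = 0.047×4.5/2.11×log₁₀(193.53/160)
    = 0.10024 × 0.082628 = 0.008282 m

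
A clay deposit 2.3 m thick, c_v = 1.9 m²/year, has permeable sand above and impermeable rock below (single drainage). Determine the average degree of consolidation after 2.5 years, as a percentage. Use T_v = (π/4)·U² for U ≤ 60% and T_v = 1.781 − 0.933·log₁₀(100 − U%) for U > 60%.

Drainage path length: H_d = H = 2.3 m (single drainage).
T_v = c_v·t/H_d² = 1.9×2.5/2.3² = 0.89792.
T_v = 0.89792 corresponds to the U > 60% branch:
U = 1 − 10^((1.781 − T_v)/0.933)/100 = 0.9116

U ≈ 91.2 %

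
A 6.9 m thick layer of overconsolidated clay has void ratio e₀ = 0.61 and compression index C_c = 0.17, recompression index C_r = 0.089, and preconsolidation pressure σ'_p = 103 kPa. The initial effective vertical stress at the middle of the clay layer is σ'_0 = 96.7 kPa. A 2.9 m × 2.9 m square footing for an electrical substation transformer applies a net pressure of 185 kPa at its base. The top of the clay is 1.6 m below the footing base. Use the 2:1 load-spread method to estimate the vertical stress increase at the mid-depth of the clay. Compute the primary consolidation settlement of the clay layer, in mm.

Mid-depth of clay below the footing base: z = 1.6 + 6.9/2 = 5.05 m.
Stress increase at mid-clay by the 2:1 spreading method:
Δσ = qBL/((B+z)(L+z)) = 185×2.9×2.9/((2.9+5.05)(2.9+5.05)) = 24.617 kPa
Final effective stress: σ'_f = 96.7 + 24.617 = 121.32 kPa.
σ'_f = 121.32 > σ'_p = 103 kPa, so the stress path crosses the preconsolidation pressure — recompression up to σ'_p, then virgin compression beyond:
S_c = H/(1+e₀)·[C_r·log₁₀(σ'_p/σ'_0) + C_c·log₁₀(σ'_f/σ'_p)]
    = 6.9/1.61 × [0.089×log₁₀(103/96.7) + 0.17×log₁₀(121.32/103)]
    = 4.2857 × [0.0024396 + 0.012086] = 0.06225 m

S_c ≈ 62.3 mm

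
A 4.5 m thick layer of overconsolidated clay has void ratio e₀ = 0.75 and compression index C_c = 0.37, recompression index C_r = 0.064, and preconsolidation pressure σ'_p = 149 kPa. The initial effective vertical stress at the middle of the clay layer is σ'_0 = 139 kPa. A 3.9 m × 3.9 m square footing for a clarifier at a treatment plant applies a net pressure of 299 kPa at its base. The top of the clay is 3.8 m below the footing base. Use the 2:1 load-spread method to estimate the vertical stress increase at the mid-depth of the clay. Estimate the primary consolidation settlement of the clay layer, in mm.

Mid-depth of clay below the footing base: z = 3.8 + 4.5/2 = 6.05 m.
Stress increase at mid-clay by the 2:1 spreading method:
Δσ = qBL/((B+z)(L+z)) = 299×3.9×3.9/((3.9+6.05)(3.9+6.05)) = 45.936 kPa
Final effective stress: σ'_f = 139 + 45.936 = 184.94 kPa.
σ'_f = 184.94 > σ'_p = 149 kPa, so the stress path crosses the preconsolidation pressure — recompression up to σ'_p, then virgin compression beyond:
S_c = H/(1+e₀)·[C_r·log₁₀(σ'_p/σ'_0) + C_c·log₁₀(σ'_f/σ'_p)]
    = 4.5/1.75 × [0.064×log₁₀(149/139) + 0.37×log₁₀(184.94/149)]
    = 2.5714 × [0.001931 + 0.034722] = 0.09425 m

S_c ≈ 94.2 mm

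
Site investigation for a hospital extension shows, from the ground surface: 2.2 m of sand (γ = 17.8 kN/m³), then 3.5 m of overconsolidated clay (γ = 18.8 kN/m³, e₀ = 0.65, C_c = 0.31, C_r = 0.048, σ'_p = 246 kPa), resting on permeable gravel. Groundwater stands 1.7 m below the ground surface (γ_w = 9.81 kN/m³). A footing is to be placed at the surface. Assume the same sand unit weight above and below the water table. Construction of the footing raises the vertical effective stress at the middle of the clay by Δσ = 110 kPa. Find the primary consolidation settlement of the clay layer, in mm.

S_c ≈ 51.4 mm

Mid-depth of clay below the ground surface: z = 2.2 + 3.5/2 = 3.95 m.
Total vertical stress at mid-clay: σ_v = 17.8×2.2 + 18.8×1.75 = 72.06 kPa.
Pore pressure: u = 9.81×(3.95 − 1.7) = 22.073 kPa.
Initial effective stress: σ'_0 = σ_v − u = 72.06 − 22.073 = 49.987 kPa.
Final effective stress: σ'_f = 49.987 + 110 = 159.99 kPa.
σ'_f = 159.99 ≤ σ'_p = 246 kPa, so the clay remains overconsolidated and only the recompression index applies:
S_c = C_r·H/(1+e₀)·log₁₀(σ'_f/σ'_0) = 0.048×3.5/1.65×log₁₀(159.99/49.987)
    = 0.10182 × 0.50524 = 0.05144 m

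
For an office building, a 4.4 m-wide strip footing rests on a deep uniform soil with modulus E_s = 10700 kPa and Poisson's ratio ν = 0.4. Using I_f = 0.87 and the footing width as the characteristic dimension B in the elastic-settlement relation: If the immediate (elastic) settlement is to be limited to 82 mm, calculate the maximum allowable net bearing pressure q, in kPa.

S_e = q·B·(1−ν²)/E_s · I_f  ⇒  q = S_e·E_s / (B·(1−ν²)·I_f).
q = 0.082 × 10700 / (4.4 × 0.84 × 0.87) = 272.9 kPa

q ≈ 273 kPa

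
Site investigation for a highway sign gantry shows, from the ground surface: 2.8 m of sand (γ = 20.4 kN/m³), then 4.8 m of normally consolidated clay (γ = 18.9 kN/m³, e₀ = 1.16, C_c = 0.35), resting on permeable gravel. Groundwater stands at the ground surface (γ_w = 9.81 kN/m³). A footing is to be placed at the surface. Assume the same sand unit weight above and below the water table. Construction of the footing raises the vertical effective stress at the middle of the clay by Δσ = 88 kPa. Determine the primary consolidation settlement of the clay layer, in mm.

S_c ≈ 337 mm

Mid-depth of clay below the ground surface: z = 2.8 + 4.8/2 = 5.2 m.
Total vertical stress at mid-clay: σ_v = 20.4×2.8 + 18.9×2.4 = 102.48 kPa.
Pore pressure: u = 9.81×(5.2 − 0) = 51.012 kPa.
Initial effective stress: σ'_0 = σ_v − u = 102.48 − 51.012 = 51.468 kPa.
Final effective stress: σ'_f = σ'_0 + Δσ = 51.468 + 88 = 139.47 kPa.
Normally consolidated clay, so the full stress increment lies on the virgin compression line:
S_c = C_c·H/(1+e₀)·log₁₀(σ'_f/σ'_0) = 0.35×4.8/(1+1.16)×log₁₀(139.47/51.468)
    = 0.77778 × 0.43294 = 0.3367 m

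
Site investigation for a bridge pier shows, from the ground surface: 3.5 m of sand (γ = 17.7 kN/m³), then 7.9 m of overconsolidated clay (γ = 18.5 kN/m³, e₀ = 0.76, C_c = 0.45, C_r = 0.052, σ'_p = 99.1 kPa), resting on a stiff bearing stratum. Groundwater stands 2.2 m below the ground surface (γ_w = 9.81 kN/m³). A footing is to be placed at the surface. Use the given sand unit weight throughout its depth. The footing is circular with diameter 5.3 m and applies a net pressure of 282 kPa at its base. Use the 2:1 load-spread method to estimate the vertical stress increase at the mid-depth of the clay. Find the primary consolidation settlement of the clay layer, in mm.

S_c ≈ 270 mm

Mid-depth of clay below the ground surface: z = 3.5 + 7.9/2 = 7.45 m.
Total vertical stress at mid-clay: σ_v = 17.7×3.5 + 18.5×3.95 = 135.03 kPa.
Pore pressure: u = 9.81×(7.45 − 2.2) = 51.503 kPa.
Initial effective stress: σ'_0 = σ_v − u = 135.03 − 51.503 = 83.527 kPa.
Stress increase at mid-clay by the 2:1 spreading method:
Δσ ≈ qD²/(D+z)² = 282×5.3²/(5.3+7.45)² = 48.728 kPa
Final effective stress: σ'_f = 83.527 + 48.728 = 132.25 kPa.
σ'_f = 132.25 > σ'_p = 99.1 kPa, so the stress path crosses the preconsolidation pressure — recompression up to σ'_p, then virgin compression beyond:
S_c = H/(1+e₀)·[C_r·log₁₀(σ'_p/σ'_0) + C_c·log₁₀(σ'_f/σ'_p)]
    = 7.9/1.76 × [0.052×log₁₀(99.1/83.527) + 0.45×log₁₀(132.25/99.1)]
    = 4.4886 × [0.0038608 + 0.056395] = 0.2705 m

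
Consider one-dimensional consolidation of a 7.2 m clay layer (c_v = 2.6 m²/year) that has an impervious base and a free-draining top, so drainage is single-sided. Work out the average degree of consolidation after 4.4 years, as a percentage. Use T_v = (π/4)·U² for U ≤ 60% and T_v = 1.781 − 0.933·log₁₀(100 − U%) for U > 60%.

Drainage path length: H_d = H = 7.2 m (single drainage).
T_v = c_v·t/H_d² = 2.6×4.4/7.2² = 0.22068.
T_v = 0.22068 corresponds to the U ≤ 60% branch:
U = √(4T_v/π) = 0.5301

U ≈ 53 %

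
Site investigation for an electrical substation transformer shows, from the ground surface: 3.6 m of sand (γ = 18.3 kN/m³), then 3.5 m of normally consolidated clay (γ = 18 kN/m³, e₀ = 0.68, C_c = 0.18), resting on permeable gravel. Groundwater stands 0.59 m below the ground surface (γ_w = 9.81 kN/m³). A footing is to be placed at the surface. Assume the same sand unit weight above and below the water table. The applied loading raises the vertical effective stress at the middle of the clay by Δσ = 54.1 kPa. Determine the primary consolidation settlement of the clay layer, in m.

S_c ≈ 0.118 m

Mid-depth of clay below the ground surface: z = 3.6 + 3.5/2 = 5.35 m.
Total vertical stress at mid-clay: σ_v = 18.3×3.6 + 18×1.75 = 97.38 kPa.
Pore pressure: u = 9.81×(5.35 − 0.59) = 46.696 kPa.
Initial effective stress: σ'_0 = σ_v − u = 97.38 − 46.696 = 50.684 kPa.
Final effective stress: σ'_f = σ'_0 + Δσ = 50.684 + 54.1 = 104.78 kPa.
Normally consolidated clay, so the full stress increment lies on the virgin compression line:
S_c = C_c·H/(1+e₀)·log₁₀(σ'_f/σ'_0) = 0.18×3.5/(1+0.68)×log₁₀(104.78/50.684)
    = 0.375 × 0.31541 = 0.1183 m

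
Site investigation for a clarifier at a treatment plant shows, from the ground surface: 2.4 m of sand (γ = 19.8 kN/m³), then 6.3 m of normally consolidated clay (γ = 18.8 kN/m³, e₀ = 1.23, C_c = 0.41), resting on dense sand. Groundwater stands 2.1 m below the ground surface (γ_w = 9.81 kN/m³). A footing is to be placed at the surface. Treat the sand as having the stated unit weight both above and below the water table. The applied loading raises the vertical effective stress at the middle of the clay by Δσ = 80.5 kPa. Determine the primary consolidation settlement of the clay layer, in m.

S_c ≈ 0.374 m

Mid-depth of clay below the ground surface: z = 2.4 + 6.3/2 = 5.55 m.
Total vertical stress at mid-clay: σ_v = 19.8×2.4 + 18.8×3.15 = 106.74 kPa.
Pore pressure: u = 9.81×(5.55 − 2.1) = 33.845 kPa.
Initial effective stress: σ'_0 = σ_v − u = 106.74 − 33.845 = 72.895 kPa.
Final effective stress: σ'_f = σ'_0 + Δσ = 72.895 + 80.5 = 153.39 kPa.
Normally consolidated clay, so the full stress increment lies on the virgin compression line:
S_c = C_c·H/(1+e₀)·log₁₀(σ'_f/σ'_0) = 0.41×6.3/(1+1.23)×log₁₀(153.39/72.895)
    = 1.1583 × 0.3231 = 0.3742 m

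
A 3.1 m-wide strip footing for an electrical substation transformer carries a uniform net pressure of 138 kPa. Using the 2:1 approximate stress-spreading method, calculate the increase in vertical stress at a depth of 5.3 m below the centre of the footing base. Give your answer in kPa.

Δσ_z ≈ 50.9 kPa

By the 2:1 method the load spreads at 1 horizontal : 2 vertical, so at depth z the loaded area has grown by z in each plan dimension:
Δσ = qB/(B+z) = 138×3.1/(3.1+5.3) = 50.929 kPa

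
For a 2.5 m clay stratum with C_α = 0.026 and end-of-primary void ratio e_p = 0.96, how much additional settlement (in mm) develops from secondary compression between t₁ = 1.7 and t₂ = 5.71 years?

S_s ≈ 17.5 mm

Secondary compression: S_s = C_α·H/(1+e_p)·log₁₀(t₂/t₁)
S_s = 0.026×2.5/(1+0.96)×log₁₀(5.71/1.7)
    = 0.03316 × 0.5262 = 0.01745 m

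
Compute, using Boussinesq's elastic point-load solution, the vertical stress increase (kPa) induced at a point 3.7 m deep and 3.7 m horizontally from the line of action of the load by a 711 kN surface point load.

Boussinesq vertical stress below a point load on an elastic half-space:
Δσ_z = 3P/(2πz²) · [1 + (r/z)²]^(−5/2)
r/z = 3.7/3.7 = 1; [1+(r/z)²]^(−5/2) = 0.17678.
Δσ_z = 3×711/(2π×3.7²) × 0.17678 = 24.797 × 0.17678 = 4.384 kPa

Δσ_z ≈ 4.38 kPa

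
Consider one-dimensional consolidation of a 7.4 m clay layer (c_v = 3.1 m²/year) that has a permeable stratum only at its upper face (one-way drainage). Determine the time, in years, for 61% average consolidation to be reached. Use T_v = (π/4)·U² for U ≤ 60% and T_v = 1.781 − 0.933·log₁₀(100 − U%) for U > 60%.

Drainage path length: H_d = H = 7.4 m (single drainage).
U > 60%: T_v = 1.781 − 0.933·log₁₀(100 − 61) = 0.29654.
t = T_v·H_d²/c_v = 0.29654×7.4²/3.1 = 5.238 years.

t ≈ 5.24 years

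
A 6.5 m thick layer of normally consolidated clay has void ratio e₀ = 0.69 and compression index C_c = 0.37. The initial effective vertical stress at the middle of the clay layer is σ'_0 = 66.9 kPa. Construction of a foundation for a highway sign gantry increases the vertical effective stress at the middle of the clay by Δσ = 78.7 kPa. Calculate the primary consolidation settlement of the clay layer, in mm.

S_c ≈ 481 mm

Final effective stress: σ'_f = σ'_0 + Δσ = 66.9 + 78.7 = 145.6 kPa.
Normally consolidated clay, so the full stress increment lies on the virgin compression line:
S_c = C_c·H/(1+e₀)·log₁₀(σ'_f/σ'_0) = 0.37×6.5/(1+0.69)×log₁₀(145.6/66.9)
    = 1.4231 × 0.33774 = 0.4806 m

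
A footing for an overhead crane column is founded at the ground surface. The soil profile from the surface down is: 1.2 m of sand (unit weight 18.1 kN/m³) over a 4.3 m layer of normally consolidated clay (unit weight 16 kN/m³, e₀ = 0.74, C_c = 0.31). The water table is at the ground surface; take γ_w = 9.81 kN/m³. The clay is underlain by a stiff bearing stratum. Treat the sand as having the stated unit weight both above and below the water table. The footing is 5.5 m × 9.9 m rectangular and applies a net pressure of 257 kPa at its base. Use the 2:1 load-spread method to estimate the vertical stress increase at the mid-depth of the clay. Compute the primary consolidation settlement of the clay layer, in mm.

Mid-depth of clay below the ground surface: z = 1.2 + 4.3/2 = 3.35 m.
Total vertical stress at mid-clay: σ_v = 18.1×1.2 + 16×2.15 = 56.12 kPa.
Pore pressure: u = 9.81×(3.35 − 0) = 32.864 kPa.
Initial effective stress: σ'_0 = σ_v − u = 56.12 − 32.864 = 23.256 kPa.
Stress increase at mid-clay by the 2:1 spreading method:
Δσ = qBL/((B+z)(L+z)) = 257×5.5×9.9/((5.5+3.35)(9.9+3.35)) = 119.34 kPa
Final effective stress: σ'_f = σ'_0 + Δσ = 23.256 + 119.34 = 142.6 kPa.
Normally consolidated clay, so the full stress increment lies on the virgin compression line:
S_c = C_c·H/(1+e₀)·log₁₀(σ'_f/σ'_0) = 0.31×4.3/(1+0.74)×log₁₀(142.6/23.256)
    = 0.76609 × 0.78758 = 0.6034 m

S_c ≈ 603 mm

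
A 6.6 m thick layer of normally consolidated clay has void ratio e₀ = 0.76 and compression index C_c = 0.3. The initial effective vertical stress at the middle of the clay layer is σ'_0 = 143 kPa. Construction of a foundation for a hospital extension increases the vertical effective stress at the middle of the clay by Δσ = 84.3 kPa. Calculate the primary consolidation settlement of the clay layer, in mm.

Final effective stress: σ'_f = σ'_0 + Δσ = 143 + 84.3 = 227.3 kPa.
Normally consolidated clay, so the full stress increment lies on the virgin compression line:
S_c = C_c·H/(1+e₀)·log₁₀(σ'_f/σ'_0) = 0.3×6.6/(1+0.76)×log₁₀(227.3/143)
    = 1.125 × 0.20126 = 0.2264 m

S_c ≈ 226 mm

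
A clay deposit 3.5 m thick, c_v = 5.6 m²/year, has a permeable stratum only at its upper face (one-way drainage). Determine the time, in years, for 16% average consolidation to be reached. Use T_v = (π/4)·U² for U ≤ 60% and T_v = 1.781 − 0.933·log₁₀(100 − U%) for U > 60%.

t ≈ 0.044 years

Drainage path length: H_d = H = 3.5 m (single drainage).
U ≤ 60%: T_v = (π/4)·U² = (π/4)×0.16² = 0.020106.
t = T_v·H_d²/c_v = 0.020106×3.5²/5.6 = 0.04398 years.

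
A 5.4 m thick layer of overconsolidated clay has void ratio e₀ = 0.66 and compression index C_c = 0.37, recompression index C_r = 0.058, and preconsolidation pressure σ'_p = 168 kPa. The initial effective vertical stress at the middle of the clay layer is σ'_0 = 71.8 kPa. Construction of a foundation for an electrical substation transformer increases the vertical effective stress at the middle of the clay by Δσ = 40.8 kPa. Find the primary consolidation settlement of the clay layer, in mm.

Final effective stress: σ'_f = 71.8 + 40.8 = 112.6 kPa.
σ'_f = 112.6 ≤ σ'_p = 168 kPa, so the clay remains overconsolidated and only the recompression index applies:
S_c = C_r·H/(1+e₀)·log₁₀(σ'_f/σ'_0) = 0.058×5.4/1.66×log₁₀(112.6/71.8)
    = 0.18867 × 0.19541 = 0.03687 m

S_c ≈ 36.9 mm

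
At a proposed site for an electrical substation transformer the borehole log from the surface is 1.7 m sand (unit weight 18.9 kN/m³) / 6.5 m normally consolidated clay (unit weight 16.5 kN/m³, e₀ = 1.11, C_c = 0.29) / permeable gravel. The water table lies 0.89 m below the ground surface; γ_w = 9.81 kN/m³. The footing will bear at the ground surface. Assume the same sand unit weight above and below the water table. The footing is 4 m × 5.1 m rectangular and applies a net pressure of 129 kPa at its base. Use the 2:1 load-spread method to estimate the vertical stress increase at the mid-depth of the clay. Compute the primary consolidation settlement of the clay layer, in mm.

S_c ≈ 191 mm

Mid-depth of clay below the ground surface: z = 1.7 + 6.5/2 = 4.95 m.
Total vertical stress at mid-clay: σ_v = 18.9×1.7 + 16.5×3.25 = 85.755 kPa.
Pore pressure: u = 9.81×(4.95 − 0.89) = 39.829 kPa.
Initial effective stress: σ'_0 = σ_v − u = 85.755 − 39.829 = 45.926 kPa.
Stress increase at mid-clay by the 2:1 spreading method:
Δσ = qBL/((B+z)(L+z)) = 129×4×5.1/((4+4.95)(5.1+4.95)) = 29.257 kPa
Final effective stress: σ'_f = σ'_0 + Δσ = 45.926 + 29.257 = 75.183 kPa.
Normally consolidated clay, so the full stress increment lies on the virgin compression line:
S_c = C_c·H/(1+e₀)·log₁₀(σ'_f/σ'_0) = 0.29×6.5/(1+1.11)×log₁₀(75.183/45.926)
    = 0.89336 × 0.21406 = 0.1912 m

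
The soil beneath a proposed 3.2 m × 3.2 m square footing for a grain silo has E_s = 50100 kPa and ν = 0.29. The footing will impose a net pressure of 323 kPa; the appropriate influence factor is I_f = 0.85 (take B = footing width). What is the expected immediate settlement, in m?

Immediate (elastic) settlement: S_e = q·B·(1−ν²)/E_s · I_f.
S_e = 323 × 3.2 × (1 − 0.29²) / 50100 × 0.85
    = 323 × 3.2 × 0.9159 / 50100 × 0.85
    = 0.01606 m

S_e ≈ 0.0161 m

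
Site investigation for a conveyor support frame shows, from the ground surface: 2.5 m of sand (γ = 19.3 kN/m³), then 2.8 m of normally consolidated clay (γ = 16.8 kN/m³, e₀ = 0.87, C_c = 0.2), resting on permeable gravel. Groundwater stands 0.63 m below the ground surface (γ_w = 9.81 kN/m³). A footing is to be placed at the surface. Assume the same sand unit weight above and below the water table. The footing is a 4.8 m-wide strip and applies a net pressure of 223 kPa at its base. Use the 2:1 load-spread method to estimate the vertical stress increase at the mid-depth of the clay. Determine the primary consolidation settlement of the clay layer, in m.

S_c ≈ 0.184 m

Mid-depth of clay below the ground surface: z = 2.5 + 2.8/2 = 3.9 m.
Total vertical stress at mid-clay: σ_v = 19.3×2.5 + 16.8×1.4 = 71.77 kPa.
Pore pressure: u = 9.81×(3.9 − 0.63) = 32.079 kPa.
Initial effective stress: σ'_0 = σ_v − u = 71.77 − 32.079 = 39.691 kPa.
Stress increase at mid-clay by the 2:1 spreading method:
Δσ = qB/(B+z) = 223×4.8/(4.8+3.9) = 123.03 kPa
Final effective stress: σ'_f = σ'_0 + Δσ = 39.691 + 123.03 = 162.72 kPa.
Normally consolidated clay, so the full stress increment lies on the virgin compression line:
S_c = C_c·H/(1+e₀)·log₁₀(σ'_f/σ'_0) = 0.2×2.8/(1+0.87)×log₁₀(162.72/39.691)
    = 0.29947 × 0.61275 = 0.1835 m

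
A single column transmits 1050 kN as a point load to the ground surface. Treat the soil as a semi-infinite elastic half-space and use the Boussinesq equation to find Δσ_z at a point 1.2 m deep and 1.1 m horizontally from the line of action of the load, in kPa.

Δσ_z ≈ 75.8 kPa

Boussinesq vertical stress below a point load on an elastic half-space:
Δσ_z = 3P/(2πz²) · [1 + (r/z)²]^(−5/2)
r/z = 1.1/1.2 = 0.91667; [1+(r/z)²]^(−5/2) = 0.21767.
Δσ_z = 3×1050/(2π×1.2²) × 0.21767 = 348.15 × 0.21767 = 75.78 kPa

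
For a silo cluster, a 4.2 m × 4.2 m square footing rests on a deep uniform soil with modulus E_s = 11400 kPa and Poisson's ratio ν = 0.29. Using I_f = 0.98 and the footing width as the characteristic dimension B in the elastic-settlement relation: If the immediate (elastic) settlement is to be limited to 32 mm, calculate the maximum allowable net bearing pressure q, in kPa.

S_e = q·B·(1−ν²)/E_s · I_f  ⇒  q = S_e·E_s / (B·(1−ν²)·I_f).
q = 0.032 × 11400 / (4.2 × 0.9159 × 0.98) = 96.77 kPa

q ≈ 96.8 kPa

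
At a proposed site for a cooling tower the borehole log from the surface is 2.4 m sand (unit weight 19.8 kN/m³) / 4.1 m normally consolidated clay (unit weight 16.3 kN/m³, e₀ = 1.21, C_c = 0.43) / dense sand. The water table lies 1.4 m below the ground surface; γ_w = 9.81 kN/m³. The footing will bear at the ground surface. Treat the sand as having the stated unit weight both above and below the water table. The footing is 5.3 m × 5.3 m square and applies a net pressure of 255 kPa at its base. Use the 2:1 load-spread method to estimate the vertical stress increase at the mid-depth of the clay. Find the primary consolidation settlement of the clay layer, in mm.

Mid-depth of clay below the ground surface: z = 2.4 + 4.1/2 = 4.45 m.
Total vertical stress at mid-clay: σ_v = 19.8×2.4 + 16.3×2.05 = 80.935 kPa.
Pore pressure: u = 9.81×(4.45 − 1.4) = 29.921 kPa.
Initial effective stress: σ'_0 = σ_v − u = 80.935 − 29.921 = 51.014 kPa.
Stress increase at mid-clay by the 2:1 spreading method:
Δσ = qBL/((B+z)(L+z)) = 255×5.3×5.3/((5.3+4.45)(5.3+4.45)) = 75.35 kPa
Final effective stress: σ'_f = σ'_0 + Δσ = 51.014 + 75.35 = 126.36 kPa.
Normally consolidated clay, so the full stress increment lies on the virgin compression line:
S_c = C_c·H/(1+e₀)·log₁₀(σ'_f/σ'_0) = 0.43×4.1/(1+1.21)×log₁₀(126.36/51.014)
    = 0.79774 × 0.39392 = 0.3142 m

S_c ≈ 314 mm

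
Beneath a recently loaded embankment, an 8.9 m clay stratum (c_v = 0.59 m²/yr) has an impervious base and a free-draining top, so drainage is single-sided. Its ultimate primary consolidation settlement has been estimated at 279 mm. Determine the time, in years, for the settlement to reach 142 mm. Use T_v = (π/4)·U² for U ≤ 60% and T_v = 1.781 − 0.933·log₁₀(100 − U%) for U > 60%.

Drainage path length: H_d = H = 8.9 m (single drainage).
U = S(t)/S_ult = 142/279 = 0.509.
U ≤ 60%: T_v = (π/4)·U² = (π/4)×0.50896² = 0.20345.
t = T_v·H_d²/c_v = 0.20345×8.9²/0.59 = 27.31 years.

t ≈ 27.3 years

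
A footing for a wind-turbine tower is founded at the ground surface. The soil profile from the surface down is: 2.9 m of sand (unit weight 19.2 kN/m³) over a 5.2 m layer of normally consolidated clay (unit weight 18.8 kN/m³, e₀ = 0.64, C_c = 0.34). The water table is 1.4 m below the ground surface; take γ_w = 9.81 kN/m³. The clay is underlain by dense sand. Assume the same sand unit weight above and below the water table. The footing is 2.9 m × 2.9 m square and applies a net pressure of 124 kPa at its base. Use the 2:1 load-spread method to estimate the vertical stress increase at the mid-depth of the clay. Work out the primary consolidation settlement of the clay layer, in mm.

Mid-depth of clay below the ground surface: z = 2.9 + 5.2/2 = 5.5 m.
Total vertical stress at mid-clay: σ_v = 19.2×2.9 + 18.8×2.6 = 104.56 kPa.
Pore pressure: u = 9.81×(5.5 − 1.4) = 40.221 kPa.
Initial effective stress: σ'_0 = σ_v − u = 104.56 − 40.221 = 64.339 kPa.
Stress increase at mid-clay by the 2:1 spreading method:
Δσ = qBL/((B+z)(L+z)) = 124×2.9×2.9/((2.9+5.5)(2.9+5.5)) = 14.779 kPa
Final effective stress: σ'_f = σ'_0 + Δσ = 64.339 + 14.779 = 79.118 kPa.
Normally consolidated clay, so the full stress increment lies on the virgin compression line:
S_c = C_c·H/(1+e₀)·log₁₀(σ'_f/σ'_0) = 0.34×5.2/(1+0.64)×log₁₀(79.118/64.339)
    = 1.078 × 0.089801 = 0.09681 m

S_c ≈ 96.8 mm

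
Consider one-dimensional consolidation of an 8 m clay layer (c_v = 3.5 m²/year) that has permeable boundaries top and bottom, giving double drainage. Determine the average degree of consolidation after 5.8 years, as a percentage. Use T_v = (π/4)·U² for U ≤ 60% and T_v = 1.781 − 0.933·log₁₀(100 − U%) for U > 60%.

U ≈ 96.5 %

Drainage path length: H_d = H/2 = 4 m (double drainage).
T_v = c_v·t/H_d² = 3.5×5.8/4² = 1.2688.
T_v = 1.2688 corresponds to the U > 60% branch:
U = 1 − 10^((1.781 − T_v)/0.933)/100 = 0.9646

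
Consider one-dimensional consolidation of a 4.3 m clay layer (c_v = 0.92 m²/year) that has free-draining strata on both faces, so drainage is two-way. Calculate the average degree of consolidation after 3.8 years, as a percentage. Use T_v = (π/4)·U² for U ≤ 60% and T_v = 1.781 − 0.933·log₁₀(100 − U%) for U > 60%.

U ≈ 87.5 %

Drainage path length: H_d = H/2 = 2.15 m (double drainage).
T_v = c_v·t/H_d² = 0.92×3.8/2.15² = 0.7563.
T_v = 0.7563 corresponds to the U > 60% branch:
U = 1 − 10^((1.781 − T_v)/0.933)/100 = 0.8746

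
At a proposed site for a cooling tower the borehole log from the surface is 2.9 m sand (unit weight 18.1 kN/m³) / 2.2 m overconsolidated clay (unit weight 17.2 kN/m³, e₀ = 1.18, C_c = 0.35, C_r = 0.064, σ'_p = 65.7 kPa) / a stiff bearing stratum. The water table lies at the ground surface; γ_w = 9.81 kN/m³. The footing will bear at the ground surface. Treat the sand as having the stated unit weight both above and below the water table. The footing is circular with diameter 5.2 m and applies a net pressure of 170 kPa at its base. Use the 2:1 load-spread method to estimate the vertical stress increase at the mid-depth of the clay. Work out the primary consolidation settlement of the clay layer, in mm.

S_c ≈ 62.2 mm

Mid-depth of clay below the ground surface: z = 2.9 + 2.2/2 = 4 m.
Total vertical stress at mid-clay: σ_v = 18.1×2.9 + 17.2×1.1 = 71.41 kPa.
Pore pressure: u = 9.81×(4 − 0) = 39.24 kPa.
Initial effective stress: σ'_0 = σ_v − u = 71.41 − 39.24 = 32.17 kPa.
Stress increase at mid-clay by the 2:1 spreading method:
Δσ ≈ qD²/(D+z)² = 170×5.2²/(5.2+4)² = 54.31 kPa
Final effective stress: σ'_f = 32.17 + 54.31 = 86.48 kPa.
σ'_f = 86.48 > σ'_p = 65.7 kPa, so the stress path crosses the preconsolidation pressure — recompression up to σ'_p, then virgin compression beyond:
S_c = H/(1+e₀)·[C_r·log₁₀(σ'_p/σ'_0) + C_c·log₁₀(σ'_f/σ'_p)]
    = 2.2/2.18 × [0.064×log₁₀(65.7/32.17) + 0.35×log₁₀(86.48/65.7)]
    = 1.0092 × [0.019847 + 0.041773] = 0.06219 m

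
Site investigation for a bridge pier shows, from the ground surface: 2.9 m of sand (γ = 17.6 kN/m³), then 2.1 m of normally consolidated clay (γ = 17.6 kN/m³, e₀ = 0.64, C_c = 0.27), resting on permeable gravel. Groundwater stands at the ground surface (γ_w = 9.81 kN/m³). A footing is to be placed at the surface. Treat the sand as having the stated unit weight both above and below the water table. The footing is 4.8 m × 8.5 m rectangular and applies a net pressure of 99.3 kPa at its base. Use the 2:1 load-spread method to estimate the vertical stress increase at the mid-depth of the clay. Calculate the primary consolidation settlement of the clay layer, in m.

S_c ≈ 0.119 m

Mid-depth of clay below the ground surface: z = 2.9 + 2.1/2 = 3.95 m.
Total vertical stress at mid-clay: σ_v = 17.6×2.9 + 17.6×1.05 = 69.52 kPa.
Pore pressure: u = 9.81×(3.95 − 0) = 38.75 kPa.
Initial effective stress: σ'_0 = σ_v − u = 69.52 − 38.75 = 30.77 kPa.
Stress increase at mid-clay by the 2:1 spreading method:
Δσ = qBL/((B+z)(L+z)) = 99.3×4.8×8.5/((4.8+3.95)(8.5+3.95)) = 37.19 kPa
Final effective stress: σ'_f = σ'_0 + Δσ = 30.77 + 37.19 = 67.96 kPa.
Normally consolidated clay, so the full stress increment lies on the virgin compression line:
S_c = C_c·H/(1+e₀)·log₁₀(σ'_f/σ'_0) = 0.27×2.1/(1+0.64)×log₁₀(67.96/30.77)
    = 0.34573 × 0.34413 = 0.119 m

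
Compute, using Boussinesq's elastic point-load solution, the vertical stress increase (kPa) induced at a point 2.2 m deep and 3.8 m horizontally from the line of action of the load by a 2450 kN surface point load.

Boussinesq vertical stress below a point load on an elastic half-space:
Δσ_z = 3P/(2πz²) · [1 + (r/z)²]^(−5/2)
r/z = 3.8/2.2 = 1.7273; [1+(r/z)²]^(−5/2) = 0.031575.
Δσ_z = 3×2450/(2π×2.2²) × 0.031575 = 241.69 × 0.031575 = 7.631 kPa

Δσ_z ≈ 7.63 kPa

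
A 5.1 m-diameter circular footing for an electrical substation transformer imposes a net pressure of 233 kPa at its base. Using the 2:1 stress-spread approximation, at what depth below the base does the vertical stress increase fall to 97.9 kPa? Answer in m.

z ≈ 2.77 m

2:1 spreading — at depth z the loaded area has grown by z in each plan dimension:
qD²/(D+z)² = Δσ_z ⇒ z = D(√(q/Δσ_z) − 1) = 5.1×(√(233/97.9) − 1) = 2.768 m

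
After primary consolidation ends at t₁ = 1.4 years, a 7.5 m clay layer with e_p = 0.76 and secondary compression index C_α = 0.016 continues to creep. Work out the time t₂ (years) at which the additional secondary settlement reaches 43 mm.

t₂ ≈ 5.98 years

S_s = C_α·H/(1+e_p)·log₁₀(t₂/t₁) ⇒ log₁₀(t₂/t₁) = S_s·(1+e_p)/(C_α·H).
log₁₀(t₂/t₁) = 0.043 × (1+0.76) / (0.016×7.5) = 0.6307
t₂ = t₁ × 10^0.6307 = 1.4 × 4.272 = 5.981 years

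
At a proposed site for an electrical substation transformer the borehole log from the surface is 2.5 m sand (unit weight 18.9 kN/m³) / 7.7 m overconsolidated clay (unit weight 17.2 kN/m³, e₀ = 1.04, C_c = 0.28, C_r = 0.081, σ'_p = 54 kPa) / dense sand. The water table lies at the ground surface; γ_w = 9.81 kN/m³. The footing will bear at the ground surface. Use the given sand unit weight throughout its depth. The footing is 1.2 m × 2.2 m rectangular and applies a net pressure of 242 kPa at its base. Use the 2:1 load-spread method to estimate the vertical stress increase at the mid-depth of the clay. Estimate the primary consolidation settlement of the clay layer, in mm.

S_c ≈ 63.6 mm

Mid-depth of clay below the ground surface: z = 2.5 + 7.7/2 = 6.35 m.
Total vertical stress at mid-clay: σ_v = 18.9×2.5 + 17.2×3.85 = 113.47 kPa.
Pore pressure: u = 9.81×(6.35 − 0) = 62.294 kPa.
Initial effective stress: σ'_0 = σ_v − u = 113.47 − 62.294 = 51.176 kPa.
Stress increase at mid-clay by the 2:1 spreading method:
Δσ = qBL/((B+z)(L+z)) = 242×1.2×2.2/((1.2+6.35)(2.2+6.35)) = 9.8971 kPa
Final effective stress: σ'_f = 51.176 + 9.8971 = 61.073 kPa.
σ'_f = 61.073 > σ'_p = 54 kPa, so the stress path crosses the preconsolidation pressure — recompression up to σ'_p, then virgin compression beyond:
S_c = H/(1+e₀)·[C_r·log₁₀(σ'_p/σ'_0) + C_c·log₁₀(σ'_f/σ'_p)]
    = 7.7/2.04 × [0.081×log₁₀(54/51.176) + 0.28×log₁₀(61.073/54)]
    = 3.7745 × [0.0018895 + 0.014968] = 0.06363 m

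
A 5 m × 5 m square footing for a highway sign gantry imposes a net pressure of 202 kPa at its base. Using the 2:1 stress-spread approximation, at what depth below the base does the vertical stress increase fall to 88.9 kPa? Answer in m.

z ≈ 2.54 m

2:1 spreading — at depth z the loaded area has grown by z in each plan dimension:
qB²/(B+z)² = Δσ_z ⇒ z = B(√(q/Δσ_z) − 1) = 5×(√(202/88.9) − 1) = 2.537 m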